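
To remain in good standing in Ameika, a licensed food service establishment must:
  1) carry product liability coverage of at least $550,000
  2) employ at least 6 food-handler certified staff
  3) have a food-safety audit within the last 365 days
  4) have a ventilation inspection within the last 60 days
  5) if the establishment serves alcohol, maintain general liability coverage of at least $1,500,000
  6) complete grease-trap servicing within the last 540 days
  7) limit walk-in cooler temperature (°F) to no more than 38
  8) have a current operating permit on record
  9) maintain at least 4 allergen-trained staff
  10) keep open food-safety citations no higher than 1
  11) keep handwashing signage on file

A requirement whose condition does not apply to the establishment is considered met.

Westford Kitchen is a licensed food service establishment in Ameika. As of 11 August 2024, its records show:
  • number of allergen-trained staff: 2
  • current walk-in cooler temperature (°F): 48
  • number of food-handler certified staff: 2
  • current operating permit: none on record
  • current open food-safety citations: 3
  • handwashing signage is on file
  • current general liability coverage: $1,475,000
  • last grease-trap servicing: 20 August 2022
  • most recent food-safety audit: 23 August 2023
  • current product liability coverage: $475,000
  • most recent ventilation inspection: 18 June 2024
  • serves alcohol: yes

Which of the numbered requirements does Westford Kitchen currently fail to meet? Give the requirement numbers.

1, 2, 5, 6, 7, 8, 9, 10

1. product liability coverage $475,000 < $550,000 → not met
2. food-handler certified staff 2 < 6 → not met
3. food-safety audit 354 days ago vs limit 365 → met
4. ventilation inspection 54 days ago vs limit 60 → met
5. condition 'serves alcohol' holds; general liability coverage $1,475,000 < $1,500,000 → not met
6. grease-trap servicing 722 days ago vs limit 540 → not met
7. walk-in cooler temperature (°F) 48 > 38 → not met
8. current operating permit absent → not met
9. allergen-trained staff 2 < 4 → not met
10. open food-safety citations 3 > 1 → not met
11. handwashing signage present → met
Not met: 1, 2, 5, 6, 7, 8, 9, 10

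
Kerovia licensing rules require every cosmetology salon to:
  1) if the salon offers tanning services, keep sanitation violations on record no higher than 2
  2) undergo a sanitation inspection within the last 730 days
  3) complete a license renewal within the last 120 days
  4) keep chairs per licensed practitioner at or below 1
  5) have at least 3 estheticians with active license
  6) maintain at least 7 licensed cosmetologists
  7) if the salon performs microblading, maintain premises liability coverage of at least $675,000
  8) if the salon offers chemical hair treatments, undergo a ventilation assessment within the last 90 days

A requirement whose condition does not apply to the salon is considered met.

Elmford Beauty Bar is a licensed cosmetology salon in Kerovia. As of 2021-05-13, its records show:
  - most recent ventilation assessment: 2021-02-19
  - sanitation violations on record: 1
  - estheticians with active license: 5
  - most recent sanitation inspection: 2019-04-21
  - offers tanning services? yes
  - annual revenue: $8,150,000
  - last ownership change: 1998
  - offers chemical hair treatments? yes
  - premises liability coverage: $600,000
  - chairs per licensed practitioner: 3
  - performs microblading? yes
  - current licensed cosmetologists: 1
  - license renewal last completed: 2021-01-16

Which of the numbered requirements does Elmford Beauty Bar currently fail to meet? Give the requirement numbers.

2, 4, 6, 7

1. condition 'offers tanning services' holds; sanitation violations on record 1 ≤ 2 → met
2. sanitation inspection 753 days ago vs limit 730 → not met
3. license renewal 117 days ago vs limit 120 → met
4. chairs per licensed practitioner 3 > 1 → not met
5. estheticians with active license 5 ≥ 3 → met
6. licensed cosmetologists 1 < 7 → not met
7. condition 'performs microblading' holds; premises liability coverage $600,000 < $675,000 → not met
8. condition 'offers chemical hair treatments' holds; ventilation assessment 83 days ago vs limit 90 → met
Not met: 2, 4, 6, 7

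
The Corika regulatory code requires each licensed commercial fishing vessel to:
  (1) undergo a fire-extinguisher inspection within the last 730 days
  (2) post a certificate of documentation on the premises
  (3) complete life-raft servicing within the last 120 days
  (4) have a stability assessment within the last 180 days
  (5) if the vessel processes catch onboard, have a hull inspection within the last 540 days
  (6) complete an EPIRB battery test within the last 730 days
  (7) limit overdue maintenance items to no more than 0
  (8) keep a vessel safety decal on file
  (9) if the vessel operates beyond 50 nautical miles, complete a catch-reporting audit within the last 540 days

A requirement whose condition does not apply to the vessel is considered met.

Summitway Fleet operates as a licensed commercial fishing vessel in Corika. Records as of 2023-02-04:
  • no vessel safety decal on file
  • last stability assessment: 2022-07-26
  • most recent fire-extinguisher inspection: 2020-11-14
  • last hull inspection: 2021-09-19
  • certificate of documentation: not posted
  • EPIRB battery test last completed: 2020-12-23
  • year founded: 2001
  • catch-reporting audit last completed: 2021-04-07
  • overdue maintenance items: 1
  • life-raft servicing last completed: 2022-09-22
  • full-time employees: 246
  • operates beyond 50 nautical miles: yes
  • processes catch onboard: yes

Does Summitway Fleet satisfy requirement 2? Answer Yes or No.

No

2. certificate of documentation absent → not met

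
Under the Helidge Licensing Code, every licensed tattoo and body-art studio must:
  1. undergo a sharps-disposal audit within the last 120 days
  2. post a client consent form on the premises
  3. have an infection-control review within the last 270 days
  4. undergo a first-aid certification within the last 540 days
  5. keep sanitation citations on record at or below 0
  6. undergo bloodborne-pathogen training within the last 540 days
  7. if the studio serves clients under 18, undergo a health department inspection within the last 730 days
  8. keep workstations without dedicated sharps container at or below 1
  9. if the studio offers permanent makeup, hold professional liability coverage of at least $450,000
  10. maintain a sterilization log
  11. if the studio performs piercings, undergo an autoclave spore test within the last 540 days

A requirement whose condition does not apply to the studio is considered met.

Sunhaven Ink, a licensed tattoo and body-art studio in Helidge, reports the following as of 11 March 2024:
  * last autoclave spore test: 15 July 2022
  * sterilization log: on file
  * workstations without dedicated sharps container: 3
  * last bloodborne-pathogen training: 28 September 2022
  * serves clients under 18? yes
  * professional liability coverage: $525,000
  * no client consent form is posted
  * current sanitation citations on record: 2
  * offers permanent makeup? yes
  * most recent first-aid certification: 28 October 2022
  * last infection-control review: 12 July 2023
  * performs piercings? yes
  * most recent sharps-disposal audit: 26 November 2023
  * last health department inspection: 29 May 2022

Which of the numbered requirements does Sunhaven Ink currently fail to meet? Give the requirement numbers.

2, 5, 8, 11

1. sharps-disposal audit 106 days ago vs limit 120 → met
2. client consent form absent → not met
3. infection-control review 243 days ago vs limit 270 → met
4. first-aid certification 500 days ago vs limit 540 → met
5. sanitation citations on record 2 > 0 → not met
6. bloodborne-pathogen training 530 days ago vs limit 540 → met
7. condition 'serves clients under 18' holds; health department inspection 652 days ago vs limit 730 → met
8. workstations without dedicated sharps container 3 > 1 → not met
9. condition 'offers permanent makeup' holds; professional liability coverage $525,000 ≥ $450,000 → met
10. sterilization log present → met
11. condition 'performs piercings' holds; autoclave spore test 605 days ago vs limit 540 → not met
Not met: 2, 5, 8, 11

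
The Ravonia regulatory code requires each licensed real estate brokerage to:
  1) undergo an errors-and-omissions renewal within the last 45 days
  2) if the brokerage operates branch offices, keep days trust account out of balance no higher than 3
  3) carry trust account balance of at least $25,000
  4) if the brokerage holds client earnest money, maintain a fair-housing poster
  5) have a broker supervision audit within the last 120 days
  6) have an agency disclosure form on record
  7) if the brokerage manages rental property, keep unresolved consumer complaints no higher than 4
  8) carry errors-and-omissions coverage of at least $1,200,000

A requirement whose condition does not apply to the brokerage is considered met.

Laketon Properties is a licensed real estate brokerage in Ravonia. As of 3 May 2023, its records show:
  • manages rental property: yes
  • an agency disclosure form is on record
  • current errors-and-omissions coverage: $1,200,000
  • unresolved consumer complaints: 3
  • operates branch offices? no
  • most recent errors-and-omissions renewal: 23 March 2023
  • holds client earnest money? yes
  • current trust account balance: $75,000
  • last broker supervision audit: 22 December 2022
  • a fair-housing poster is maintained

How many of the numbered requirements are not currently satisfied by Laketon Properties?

1

1. errors-and-omissions renewal 41 days ago vs limit 45 → met
2. condition 'operates branch offices' does not hold → requirement n/a → met
3. trust account balance $75,000 ≥ $25,000 → met
4. condition 'holds client earnest money' holds; fair-housing poster present → met
5. broker supervision audit 132 days ago vs limit 120 → not met
6. agency disclosure form present → met
7. condition 'manages rental property' holds; unresolved consumer complaints 3 ≤ 4 → met
8. errors-and-omissions coverage $1,200,000 ≥ $1,200,000 → met
Not met: 1 of 8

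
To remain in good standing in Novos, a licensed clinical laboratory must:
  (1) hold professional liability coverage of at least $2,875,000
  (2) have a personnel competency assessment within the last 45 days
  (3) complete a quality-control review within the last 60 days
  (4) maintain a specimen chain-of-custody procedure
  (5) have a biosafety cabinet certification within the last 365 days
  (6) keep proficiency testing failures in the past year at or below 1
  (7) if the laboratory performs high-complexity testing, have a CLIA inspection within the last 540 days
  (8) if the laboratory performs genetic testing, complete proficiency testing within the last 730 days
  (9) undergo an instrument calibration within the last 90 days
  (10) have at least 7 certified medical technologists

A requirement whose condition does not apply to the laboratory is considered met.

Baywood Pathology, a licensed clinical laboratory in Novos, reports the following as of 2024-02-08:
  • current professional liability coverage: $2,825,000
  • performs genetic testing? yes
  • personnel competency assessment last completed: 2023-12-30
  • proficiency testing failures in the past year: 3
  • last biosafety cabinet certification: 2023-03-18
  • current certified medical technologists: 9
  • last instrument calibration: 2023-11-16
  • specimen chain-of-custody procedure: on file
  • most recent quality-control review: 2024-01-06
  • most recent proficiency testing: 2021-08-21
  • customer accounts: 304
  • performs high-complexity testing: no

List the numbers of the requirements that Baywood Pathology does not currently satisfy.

1. professional liability coverage $2,825,000 < $2,875,000 → not met
2. personnel competency assessment 40 days ago vs limit 45 → met
3. quality-control review 33 days ago vs limit 60 → met
4. specimen chain-of-custody procedure present → met
5. biosafety cabinet certification 327 days ago vs limit 365 → met
6. proficiency testing failures in the past year 3 > 1 → not met
7. condition 'performs high-complexity testing' does not hold → requirement n/a → met
8. condition 'performs genetic testing' holds; proficiency testing 901 days ago vs limit 730 → not met
9. instrument calibration 84 days ago vs limit 90 → met
10. certified medical technologists 9 ≥ 7 → met
Not met: 1, 6, 8

1, 6, 8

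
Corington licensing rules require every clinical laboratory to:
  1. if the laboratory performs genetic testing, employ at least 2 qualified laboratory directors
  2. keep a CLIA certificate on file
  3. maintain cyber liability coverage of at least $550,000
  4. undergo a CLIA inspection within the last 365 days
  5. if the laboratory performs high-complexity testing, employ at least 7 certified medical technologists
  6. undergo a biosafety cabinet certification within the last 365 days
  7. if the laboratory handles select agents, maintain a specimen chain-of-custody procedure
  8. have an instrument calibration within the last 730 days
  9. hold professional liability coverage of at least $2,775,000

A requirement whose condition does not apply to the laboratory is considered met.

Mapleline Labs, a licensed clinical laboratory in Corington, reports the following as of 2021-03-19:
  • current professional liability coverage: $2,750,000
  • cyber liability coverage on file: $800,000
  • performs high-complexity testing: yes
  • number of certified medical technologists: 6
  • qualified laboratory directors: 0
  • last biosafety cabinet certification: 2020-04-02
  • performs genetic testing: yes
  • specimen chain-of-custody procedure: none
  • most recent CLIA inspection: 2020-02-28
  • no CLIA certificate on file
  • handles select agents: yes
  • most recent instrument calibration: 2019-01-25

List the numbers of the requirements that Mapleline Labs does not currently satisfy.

1. condition 'performs genetic testing' holds; qualified laboratory directors 0 < 2 → not met
2. CLIA certificate absent → not met
3. cyber liability coverage $800,000 ≥ $550,000 → met
4. CLIA inspection 385 days ago vs limit 365 → not met
5. condition 'performs high-complexity testing' holds; certified medical technologists 6 < 7 → not met
6. biosafety cabinet certification 351 days ago vs limit 365 → met
7. condition 'handles select agents' holds; specimen chain-of-custody procedure absent → not met
8. instrument calibration 784 days ago vs limit 730 → not met
9. professional liability coverage $2,750,000 < $2,775,000 → not met
Not met: 1, 2, 4, 5, 7, 8, 9

1, 2, 4, 5, 7, 8, 9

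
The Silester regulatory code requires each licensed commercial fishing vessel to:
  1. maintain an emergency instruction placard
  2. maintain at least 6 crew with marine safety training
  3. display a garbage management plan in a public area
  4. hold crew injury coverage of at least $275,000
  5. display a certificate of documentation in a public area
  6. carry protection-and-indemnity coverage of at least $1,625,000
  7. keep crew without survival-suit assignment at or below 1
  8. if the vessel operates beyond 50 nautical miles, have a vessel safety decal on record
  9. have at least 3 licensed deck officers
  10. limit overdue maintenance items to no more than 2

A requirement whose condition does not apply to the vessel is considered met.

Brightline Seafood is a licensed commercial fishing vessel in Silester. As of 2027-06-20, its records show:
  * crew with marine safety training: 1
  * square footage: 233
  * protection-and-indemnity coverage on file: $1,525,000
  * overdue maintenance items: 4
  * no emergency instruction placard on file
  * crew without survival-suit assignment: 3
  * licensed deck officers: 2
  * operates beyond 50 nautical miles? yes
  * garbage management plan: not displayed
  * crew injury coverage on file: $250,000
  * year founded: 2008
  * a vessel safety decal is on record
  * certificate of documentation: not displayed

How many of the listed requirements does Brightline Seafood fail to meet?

1. emergency instruction placard absent → not met
2. crew with marine safety training 1 < 6 → not met
3. garbage management plan absent → not met
4. crew injury coverage $250,000 < $275,000 → not met
5. certificate of documentation absent → not met
6. protection-and-indemnity coverage $1,525,000 < $1,625,000 → not met
7. crew without survival-suit assignment 3 > 1 → not met
8. condition 'operates beyond 50 nautical miles' holds; vessel safety decal present → met
9. licensed deck officers 2 < 3 → not met
10. overdue maintenance items 4 > 2 → not met
Not met: 9 of 10

9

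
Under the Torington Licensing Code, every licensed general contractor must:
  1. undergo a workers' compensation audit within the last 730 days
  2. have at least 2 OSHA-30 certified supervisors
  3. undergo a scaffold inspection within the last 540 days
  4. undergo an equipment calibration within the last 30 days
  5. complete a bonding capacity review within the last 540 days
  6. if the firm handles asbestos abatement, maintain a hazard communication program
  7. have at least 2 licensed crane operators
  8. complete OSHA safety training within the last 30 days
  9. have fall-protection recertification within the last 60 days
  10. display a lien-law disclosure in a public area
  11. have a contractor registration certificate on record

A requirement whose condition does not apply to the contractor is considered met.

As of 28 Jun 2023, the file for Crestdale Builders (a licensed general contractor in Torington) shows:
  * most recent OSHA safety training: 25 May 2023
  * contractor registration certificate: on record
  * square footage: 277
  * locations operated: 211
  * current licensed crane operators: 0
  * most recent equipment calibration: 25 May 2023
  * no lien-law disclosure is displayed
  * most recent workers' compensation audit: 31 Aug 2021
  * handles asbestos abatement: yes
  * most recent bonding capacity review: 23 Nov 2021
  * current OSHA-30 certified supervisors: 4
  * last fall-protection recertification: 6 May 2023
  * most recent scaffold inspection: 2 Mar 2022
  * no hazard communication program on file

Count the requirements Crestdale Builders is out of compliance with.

1. workers' compensation audit 666 days ago vs limit 730 → met
2. OSHA-30 certified supervisors 4 ≥ 2 → met
3. scaffold inspection 483 days ago vs limit 540 → met
4. equipment calibration 34 days ago vs limit 30 → not met
5. bonding capacity review 582 days ago vs limit 540 → not met
6. condition 'handles asbestos abatement' holds; hazard communication program absent → not met
7. licensed crane operators 0 < 2 → not met
8. OSHA safety training 34 days ago vs limit 30 → not met
9. fall-protection recertification 53 days ago vs limit 60 → met
10. lien-law disclosure absent → not met
11. contractor registration certificate present → met
Not met: 6 of 11

6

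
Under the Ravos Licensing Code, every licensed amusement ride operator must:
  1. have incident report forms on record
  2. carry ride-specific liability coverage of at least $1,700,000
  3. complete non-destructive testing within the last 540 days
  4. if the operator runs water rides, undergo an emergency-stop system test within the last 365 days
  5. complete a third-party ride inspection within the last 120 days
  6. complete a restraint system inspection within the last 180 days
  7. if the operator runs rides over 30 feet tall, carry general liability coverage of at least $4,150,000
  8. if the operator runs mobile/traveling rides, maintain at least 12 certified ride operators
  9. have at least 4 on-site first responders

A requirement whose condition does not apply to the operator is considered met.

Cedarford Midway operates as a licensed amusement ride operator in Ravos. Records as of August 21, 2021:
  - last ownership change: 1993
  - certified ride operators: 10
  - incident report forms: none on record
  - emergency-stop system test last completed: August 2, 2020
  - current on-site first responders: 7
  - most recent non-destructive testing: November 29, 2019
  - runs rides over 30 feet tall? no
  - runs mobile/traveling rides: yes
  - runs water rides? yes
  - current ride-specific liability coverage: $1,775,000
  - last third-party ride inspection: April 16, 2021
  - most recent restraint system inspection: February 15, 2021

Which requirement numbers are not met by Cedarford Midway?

1, 3, 4, 5, 6, 8

1. incident report forms absent → not met
2. ride-specific liability coverage $1,775,000 ≥ $1,700,000 → met
3. non-destructive testing 631 days ago vs limit 540 → not met
4. condition 'runs water rides' holds; emergency-stop system test 384 days ago vs limit 365 → not met
5. third-party ride inspection 127 days ago vs limit 120 → not met
6. restraint system inspection 187 days ago vs limit 180 → not met
7. condition 'runs rides over 30 feet tall' does not hold → requirement n/a → met
8. condition 'runs mobile/traveling rides' holds; certified ride operators 10 < 12 → not met
9. on-site first responders 7 ≥ 4 → met
Not met: 1, 3, 4, 5, 6, 8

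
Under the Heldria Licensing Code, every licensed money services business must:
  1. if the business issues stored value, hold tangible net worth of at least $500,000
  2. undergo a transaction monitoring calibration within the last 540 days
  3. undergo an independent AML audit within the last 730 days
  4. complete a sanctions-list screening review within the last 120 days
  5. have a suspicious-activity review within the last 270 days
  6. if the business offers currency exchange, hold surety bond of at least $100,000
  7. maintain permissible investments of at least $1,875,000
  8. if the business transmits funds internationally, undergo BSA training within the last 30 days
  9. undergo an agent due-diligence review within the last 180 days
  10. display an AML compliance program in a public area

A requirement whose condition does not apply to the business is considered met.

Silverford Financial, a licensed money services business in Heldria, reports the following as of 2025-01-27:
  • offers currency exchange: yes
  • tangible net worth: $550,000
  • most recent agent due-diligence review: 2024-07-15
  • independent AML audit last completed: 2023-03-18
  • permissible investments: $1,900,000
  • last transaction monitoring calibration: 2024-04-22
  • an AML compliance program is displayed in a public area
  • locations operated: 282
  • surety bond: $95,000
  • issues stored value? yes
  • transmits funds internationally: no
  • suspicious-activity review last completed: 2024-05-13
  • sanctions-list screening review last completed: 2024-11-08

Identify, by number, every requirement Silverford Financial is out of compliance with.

6, 9

1. condition 'issues stored value' holds; tangible net worth $550,000 ≥ $500,000 → met
2. transaction monitoring calibration 280 days ago vs limit 540 → met
3. independent AML audit 681 days ago vs limit 730 → met
4. sanctions-list screening review 80 days ago vs limit 120 → met
5. suspicious-activity review 259 days ago vs limit 270 → met
6. condition 'offers currency exchange' holds; surety bond $95,000 < $100,000 → not met
7. permissible investments $1,900,000 ≥ $1,875,000 → met
8. condition 'transmits funds internationally' does not hold → requirement n/a → met
9. agent due-diligence review 196 days ago vs limit 180 → not met
10. AML compliance program present → met
Not met: 6, 9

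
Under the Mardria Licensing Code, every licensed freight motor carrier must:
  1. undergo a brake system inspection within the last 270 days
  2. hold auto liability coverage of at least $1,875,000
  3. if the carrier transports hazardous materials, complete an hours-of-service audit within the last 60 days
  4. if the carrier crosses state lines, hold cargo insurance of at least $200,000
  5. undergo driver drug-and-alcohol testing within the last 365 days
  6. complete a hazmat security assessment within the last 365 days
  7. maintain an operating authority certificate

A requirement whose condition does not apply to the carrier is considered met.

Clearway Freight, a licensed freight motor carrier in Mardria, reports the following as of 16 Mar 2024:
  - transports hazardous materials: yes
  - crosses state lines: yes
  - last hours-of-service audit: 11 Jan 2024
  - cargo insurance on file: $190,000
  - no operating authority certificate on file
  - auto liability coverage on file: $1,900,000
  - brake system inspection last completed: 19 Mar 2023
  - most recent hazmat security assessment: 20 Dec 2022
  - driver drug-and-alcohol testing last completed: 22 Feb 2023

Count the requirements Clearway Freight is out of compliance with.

6

1. brake system inspection 363 days ago vs limit 270 → not met
2. auto liability coverage $1,900,000 ≥ $1,875,000 → met
3. condition 'transports hazardous materials' holds; hours-of-service audit 65 days ago vs limit 60 → not met
4. condition 'crosses state lines' holds; cargo insurance $190,000 < $200,000 → not met
5. driver drug-and-alcohol testing 388 days ago vs limit 365 → not met
6. hazmat security assessment 452 days ago vs limit 365 → not met
7. operating authority certificate absent → not met
Not met: 6 of 7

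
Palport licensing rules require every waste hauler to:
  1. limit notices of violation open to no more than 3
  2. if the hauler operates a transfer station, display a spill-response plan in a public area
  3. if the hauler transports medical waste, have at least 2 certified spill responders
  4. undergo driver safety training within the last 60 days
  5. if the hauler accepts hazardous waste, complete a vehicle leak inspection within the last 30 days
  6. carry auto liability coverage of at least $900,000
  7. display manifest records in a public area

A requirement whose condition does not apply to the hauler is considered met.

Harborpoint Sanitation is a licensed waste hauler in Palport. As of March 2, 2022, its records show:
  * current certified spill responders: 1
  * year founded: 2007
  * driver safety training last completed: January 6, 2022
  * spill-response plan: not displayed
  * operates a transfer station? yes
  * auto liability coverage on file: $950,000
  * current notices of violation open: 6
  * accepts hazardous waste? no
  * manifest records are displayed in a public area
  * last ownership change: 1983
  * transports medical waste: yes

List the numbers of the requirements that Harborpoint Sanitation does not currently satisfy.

1, 2, 3

1. notices of violation open 6 > 3 → not met
2. condition 'operates a transfer station' holds; spill-response plan absent → not met
3. condition 'transports medical waste' holds; certified spill responders 1 < 2 → not met
4. driver safety training 55 days ago vs limit 60 → met
5. condition 'accepts hazardous waste' does not hold → requirement n/a → met
6. auto liability coverage $950,000 ≥ $900,000 → met
7. manifest records present → met
Not met: 1, 2, 3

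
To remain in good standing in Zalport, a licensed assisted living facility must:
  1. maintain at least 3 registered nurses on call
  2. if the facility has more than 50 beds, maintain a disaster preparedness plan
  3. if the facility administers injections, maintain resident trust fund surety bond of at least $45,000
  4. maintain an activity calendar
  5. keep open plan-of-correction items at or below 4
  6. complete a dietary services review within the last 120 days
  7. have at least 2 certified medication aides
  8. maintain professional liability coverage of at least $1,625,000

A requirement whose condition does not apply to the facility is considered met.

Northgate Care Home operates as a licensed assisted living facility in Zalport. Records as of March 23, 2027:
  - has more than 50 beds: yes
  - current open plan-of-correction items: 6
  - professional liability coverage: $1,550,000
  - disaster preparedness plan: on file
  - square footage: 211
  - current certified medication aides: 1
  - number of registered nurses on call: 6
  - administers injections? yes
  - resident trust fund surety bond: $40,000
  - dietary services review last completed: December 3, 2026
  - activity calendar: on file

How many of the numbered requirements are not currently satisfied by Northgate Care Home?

4

1. registered nurses on call 6 ≥ 3 → met
2. condition 'has more than 50 beds' holds; disaster preparedness plan present → met
3. condition 'administers injections' holds; resident trust fund surety bond $40,000 < $45,000 → not met
4. activity calendar present → met
5. open plan-of-correction items 6 > 4 → not met
6. dietary services review 110 days ago vs limit 120 → met
7. certified medication aides 1 < 2 → not met
8. professional liability coverage $1,550,000 < $1,625,000 → not met
Not met: 4 of 8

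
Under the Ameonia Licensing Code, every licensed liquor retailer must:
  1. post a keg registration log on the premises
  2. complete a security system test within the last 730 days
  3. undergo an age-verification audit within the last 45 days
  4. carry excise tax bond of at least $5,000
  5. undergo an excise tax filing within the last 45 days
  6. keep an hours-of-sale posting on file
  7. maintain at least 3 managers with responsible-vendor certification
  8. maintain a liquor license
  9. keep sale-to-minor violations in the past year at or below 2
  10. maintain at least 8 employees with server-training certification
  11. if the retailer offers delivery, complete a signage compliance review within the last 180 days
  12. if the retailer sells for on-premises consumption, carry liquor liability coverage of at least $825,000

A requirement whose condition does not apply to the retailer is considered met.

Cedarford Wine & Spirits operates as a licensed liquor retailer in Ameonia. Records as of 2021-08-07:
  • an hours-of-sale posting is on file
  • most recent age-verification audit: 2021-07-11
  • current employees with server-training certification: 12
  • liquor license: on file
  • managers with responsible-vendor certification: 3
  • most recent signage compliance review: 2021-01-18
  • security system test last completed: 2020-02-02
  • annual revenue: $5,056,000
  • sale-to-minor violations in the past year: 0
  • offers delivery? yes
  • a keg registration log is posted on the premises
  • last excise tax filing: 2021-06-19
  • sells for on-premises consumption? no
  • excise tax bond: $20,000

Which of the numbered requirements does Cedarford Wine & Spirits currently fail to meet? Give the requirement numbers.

1. keg registration log present → met
2. security system test 552 days ago vs limit 730 → met
3. age-verification audit 27 days ago vs limit 45 → met
4. excise tax bond $20,000 ≥ $5,000 → met
5. excise tax filing 49 days ago vs limit 45 → not met
6. hours-of-sale posting present → met
7. managers with responsible-vendor certification 3 ≥ 3 → met
8. liquor license present → met
9. sale-to-minor violations in the past year 0 ≤ 2 → met
10. employees with server-training certification 12 ≥ 8 → met
11. condition 'offers delivery' holds; signage compliance review 201 days ago vs limit 180 → not met
12. condition 'sells for on-premises consumption' does not hold → requirement n/a → met
Not met: 5, 11

5, 11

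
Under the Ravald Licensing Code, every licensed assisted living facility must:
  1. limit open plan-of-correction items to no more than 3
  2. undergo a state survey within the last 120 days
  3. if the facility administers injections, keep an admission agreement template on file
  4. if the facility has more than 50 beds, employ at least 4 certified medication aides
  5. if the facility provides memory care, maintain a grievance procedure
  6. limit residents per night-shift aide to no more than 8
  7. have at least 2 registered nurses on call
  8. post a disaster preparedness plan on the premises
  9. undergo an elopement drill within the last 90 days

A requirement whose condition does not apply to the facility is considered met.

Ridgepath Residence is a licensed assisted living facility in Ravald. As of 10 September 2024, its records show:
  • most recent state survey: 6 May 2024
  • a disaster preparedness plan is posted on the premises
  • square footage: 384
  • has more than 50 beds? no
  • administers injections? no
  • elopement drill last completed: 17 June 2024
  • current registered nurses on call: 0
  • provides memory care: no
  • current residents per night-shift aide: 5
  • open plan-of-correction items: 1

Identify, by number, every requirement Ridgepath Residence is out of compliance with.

1. open plan-of-correction items 1 ≤ 3 → met
2. state survey 127 days ago vs limit 120 → not met
3. condition 'administers injections' does not hold → requirement n/a → met
4. condition 'has more than 50 beds' does not hold → requirement n/a → met
5. condition 'provides memory care' does not hold → requirement n/a → met
6. residents per night-shift aide 5 ≤ 8 → met
7. registered nurses on call 0 < 2 → not met
8. disaster preparedness plan present → met
9. elopement drill 85 days ago vs limit 90 → met
Not met: 2, 7

2, 7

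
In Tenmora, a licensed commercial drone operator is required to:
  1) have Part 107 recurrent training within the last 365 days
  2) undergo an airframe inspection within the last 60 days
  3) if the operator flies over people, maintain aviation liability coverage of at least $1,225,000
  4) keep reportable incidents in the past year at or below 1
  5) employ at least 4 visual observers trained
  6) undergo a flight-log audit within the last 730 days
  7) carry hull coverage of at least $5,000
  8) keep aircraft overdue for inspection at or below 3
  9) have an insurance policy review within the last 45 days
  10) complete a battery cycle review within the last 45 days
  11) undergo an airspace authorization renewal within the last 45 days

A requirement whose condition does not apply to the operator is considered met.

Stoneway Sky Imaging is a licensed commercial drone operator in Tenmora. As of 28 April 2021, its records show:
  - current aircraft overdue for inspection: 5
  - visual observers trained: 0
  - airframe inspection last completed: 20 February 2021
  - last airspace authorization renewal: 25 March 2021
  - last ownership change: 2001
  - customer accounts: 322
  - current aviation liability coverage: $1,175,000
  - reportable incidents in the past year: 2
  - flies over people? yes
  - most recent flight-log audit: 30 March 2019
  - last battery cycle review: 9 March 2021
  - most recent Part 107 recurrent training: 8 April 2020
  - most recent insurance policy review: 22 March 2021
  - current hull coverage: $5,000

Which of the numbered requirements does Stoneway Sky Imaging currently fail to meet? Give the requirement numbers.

1. Part 107 recurrent training 385 days ago vs limit 365 → not met
2. airframe inspection 67 days ago vs limit 60 → not met
3. condition 'flies over people' holds; aviation liability coverage $1,175,000 < $1,225,000 → not met
4. reportable incidents in the past year 2 > 1 → not met
5. visual observers trained 0 < 4 → not met
6. flight-log audit 760 days ago vs limit 730 → not met
7. hull coverage $5,000 ≥ $5,000 → met
8. aircraft overdue for inspection 5 > 3 → not met
9. insurance policy review 37 days ago vs limit 45 → met
10. battery cycle review 50 days ago vs limit 45 → not met
11. airspace authorization renewal 34 days ago vs limit 45 → met
Not met: 1, 2, 3, 4, 5, 6, 8, 10

1, 2, 3, 4, 5, 6, 8, 10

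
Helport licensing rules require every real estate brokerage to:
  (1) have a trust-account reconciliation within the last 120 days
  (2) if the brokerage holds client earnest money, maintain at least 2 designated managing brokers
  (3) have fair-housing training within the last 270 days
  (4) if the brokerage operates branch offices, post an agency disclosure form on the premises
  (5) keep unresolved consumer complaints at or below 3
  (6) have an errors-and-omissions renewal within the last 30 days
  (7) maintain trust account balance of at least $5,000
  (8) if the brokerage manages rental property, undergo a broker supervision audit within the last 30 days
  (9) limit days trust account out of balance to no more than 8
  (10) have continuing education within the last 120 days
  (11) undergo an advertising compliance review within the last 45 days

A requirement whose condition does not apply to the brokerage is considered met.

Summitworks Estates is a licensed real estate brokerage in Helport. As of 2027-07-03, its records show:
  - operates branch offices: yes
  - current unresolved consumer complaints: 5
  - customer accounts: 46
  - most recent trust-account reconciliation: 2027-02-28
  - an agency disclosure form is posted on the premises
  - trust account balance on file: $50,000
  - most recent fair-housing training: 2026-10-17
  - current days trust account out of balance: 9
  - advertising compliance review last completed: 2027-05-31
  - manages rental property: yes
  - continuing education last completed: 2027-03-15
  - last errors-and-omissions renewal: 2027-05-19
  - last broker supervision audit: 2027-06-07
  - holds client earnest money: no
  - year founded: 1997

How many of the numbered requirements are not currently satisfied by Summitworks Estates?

1. trust-account reconciliation 125 days ago vs limit 120 → not met
2. condition 'holds client earnest money' does not hold → requirement n/a → met
3. fair-housing training 259 days ago vs limit 270 → met
4. condition 'operates branch offices' holds; agency disclosure form present → met
5. unresolved consumer complaints 5 > 3 → not met
6. errors-and-omissions renewal 45 days ago vs limit 30 → not met
7. trust account balance $50,000 ≥ $5,000 → met
8. condition 'manages rental property' holds; broker supervision audit 26 days ago vs limit 30 → met
9. days trust account out of balance 9 > 8 → not met
10. continuing education 110 days ago vs limit 120 → met
11. advertising compliance review 33 days ago vs limit 45 → met
Not met: 4 of 11

4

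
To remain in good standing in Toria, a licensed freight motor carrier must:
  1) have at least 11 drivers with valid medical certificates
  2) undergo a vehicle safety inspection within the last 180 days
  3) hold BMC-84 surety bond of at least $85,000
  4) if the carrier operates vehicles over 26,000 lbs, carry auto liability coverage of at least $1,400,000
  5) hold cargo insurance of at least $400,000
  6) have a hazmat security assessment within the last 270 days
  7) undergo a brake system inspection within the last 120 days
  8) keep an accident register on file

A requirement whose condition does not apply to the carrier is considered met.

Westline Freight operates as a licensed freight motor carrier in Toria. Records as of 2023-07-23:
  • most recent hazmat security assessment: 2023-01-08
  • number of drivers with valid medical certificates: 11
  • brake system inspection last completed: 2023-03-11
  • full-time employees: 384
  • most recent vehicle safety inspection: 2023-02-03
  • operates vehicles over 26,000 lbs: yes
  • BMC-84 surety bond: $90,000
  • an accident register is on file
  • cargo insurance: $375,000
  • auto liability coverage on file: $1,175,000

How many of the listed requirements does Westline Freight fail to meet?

3

1. drivers with valid medical certificates 11 ≥ 11 → met
2. vehicle safety inspection 170 days ago vs limit 180 → met
3. BMC-84 surety bond $90,000 ≥ $85,000 → met
4. condition 'operates vehicles over 26,000 lbs' holds; auto liability coverage $1,175,000 < $1,400,000 → not met
5. cargo insurance $375,000 < $400,000 → not met
6. hazmat security assessment 196 days ago vs limit 270 → met
7. brake system inspection 134 days ago vs limit 120 → not met
8. accident register present → met
Not met: 3 of 8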